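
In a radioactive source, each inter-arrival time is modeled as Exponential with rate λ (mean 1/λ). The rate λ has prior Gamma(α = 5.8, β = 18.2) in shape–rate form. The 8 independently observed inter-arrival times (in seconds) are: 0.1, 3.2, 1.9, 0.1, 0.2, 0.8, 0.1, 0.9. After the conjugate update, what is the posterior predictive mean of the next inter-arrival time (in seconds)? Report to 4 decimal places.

With a Gamma(shape α, rate β) prior on the exponential rate λ, the posterior after n observations with total T = Σxᵢ is Gamma(α+n, β+T).
Sum of observations T = 7.3 seconds; n = 8.
Posterior: Gamma(5.8+8, 18.2+7.3) = Gamma(13.8, 25.5).
The predictive distribution for the next observation is Lomax; its mean is β/(α−1) = 25.5/12.8 = 1.9922.

1.9922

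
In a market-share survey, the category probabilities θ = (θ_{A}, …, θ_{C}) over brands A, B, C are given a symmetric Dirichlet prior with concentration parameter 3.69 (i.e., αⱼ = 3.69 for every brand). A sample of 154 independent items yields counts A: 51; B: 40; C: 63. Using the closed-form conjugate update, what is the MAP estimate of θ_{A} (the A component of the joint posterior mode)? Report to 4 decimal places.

0.3313

The Dirichlet prior is conjugate to the Multinomial likelihood: each posterior αⱼ = prior αⱼ + observed count nⱼ.
Posterior concentration: (54.69, 43.69, 66.69), total = 165.07.
Joint mode component: (α_{A}−1)/(Σα−K) = 53.69/162.07 = 0.3313.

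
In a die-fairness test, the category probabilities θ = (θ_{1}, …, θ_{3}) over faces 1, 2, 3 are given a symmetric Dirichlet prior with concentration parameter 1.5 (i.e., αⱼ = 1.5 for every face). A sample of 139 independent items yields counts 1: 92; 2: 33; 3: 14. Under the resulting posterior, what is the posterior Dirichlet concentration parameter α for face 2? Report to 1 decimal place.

34.5

The Dirichlet prior is conjugate to the Multinomial likelihood: each posterior αⱼ = prior αⱼ + observed count nⱼ.
Posterior concentration: (93.5, 34.5, 15.5), total = 143.5.
α_{2} = 1.5 + 33 = 34.5.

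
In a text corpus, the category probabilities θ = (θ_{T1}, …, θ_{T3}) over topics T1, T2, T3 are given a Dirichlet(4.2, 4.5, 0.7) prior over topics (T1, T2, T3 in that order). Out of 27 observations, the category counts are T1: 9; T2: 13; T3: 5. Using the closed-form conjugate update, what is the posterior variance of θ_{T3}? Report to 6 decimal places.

The Dirichlet prior is conjugate to the Multinomial likelihood: each posterior αⱼ = prior αⱼ + observed count nⱼ.
Posterior concentration: (13.2, 17.5, 5.7), total = 36.4.
Var[θ_j] = α_j(Σα−α_j)/((Σα)²(Σα+1)) = 5.7·30.7/(36.4²·37.4) = 0.003531.

0.003531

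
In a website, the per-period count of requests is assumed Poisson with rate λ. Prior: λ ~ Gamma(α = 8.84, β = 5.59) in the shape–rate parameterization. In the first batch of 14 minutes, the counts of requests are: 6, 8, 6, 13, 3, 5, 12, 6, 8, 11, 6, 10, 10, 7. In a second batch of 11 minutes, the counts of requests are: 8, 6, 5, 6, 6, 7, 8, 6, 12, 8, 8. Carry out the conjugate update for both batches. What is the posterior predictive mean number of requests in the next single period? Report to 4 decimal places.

6.5329

With a Gamma(shape α, rate β) prior, the Poisson likelihood is conjugate: the posterior is Gamma(α + ΣXᵢ, β + n).
Batch 1: sum of counts S = 111 over n = 14 minutes.
After batch 1: Gamma(α+S, β+n) = Gamma(8.84+111, 5.59+14) = Gamma(119.84, 19.59).
Batch 2: sum of counts S = 80 over n = 11 minutes.
After batch 2: Gamma(α+S, β+n) = Gamma(119.84+80, 19.59+11) = Gamma(199.84, 30.59).
The predictive distribution for one future period is NegBinom with mean α/β = 6.5329.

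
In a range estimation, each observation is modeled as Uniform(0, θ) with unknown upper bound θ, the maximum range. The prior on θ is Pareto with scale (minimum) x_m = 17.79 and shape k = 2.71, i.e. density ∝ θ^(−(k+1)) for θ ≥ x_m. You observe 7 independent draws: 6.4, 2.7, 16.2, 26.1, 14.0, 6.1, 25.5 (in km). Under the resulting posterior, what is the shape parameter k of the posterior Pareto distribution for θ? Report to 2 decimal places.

9.71

A Pareto(scale x_m, shape k) prior on the upper bound θ of Uniform(0, θ) is conjugate: posterior is Pareto(max(x_m, max xᵢ), k + n).
Sample maximum = 26.1; prior scale x_m = 17.79 → posterior scale = max = 26.10.
Posterior shape = 2.71 + 7 = 9.71.
Posterior shape k = 9.71.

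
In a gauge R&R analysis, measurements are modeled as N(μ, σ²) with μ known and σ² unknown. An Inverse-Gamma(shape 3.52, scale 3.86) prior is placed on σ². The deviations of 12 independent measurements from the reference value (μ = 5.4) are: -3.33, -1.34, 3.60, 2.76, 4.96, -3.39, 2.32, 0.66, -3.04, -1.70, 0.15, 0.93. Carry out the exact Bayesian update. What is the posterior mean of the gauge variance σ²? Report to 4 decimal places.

With known mean μ and an Inverse-Gamma(α, β) prior on σ², the Normal likelihood is conjugate: posterior is Inv-Gamma(α + n/2, β + Σ(xᵢ−μ)²/2).
Σ(xᵢ−μ)² = (-3.33)² + (-1.34)² + (3.60)² + (2.76)² + (4.96)² + (-3.39)² + (2.32)² + (0.66)² + (-3.04)² + (-1.70)² + (0.15)² + (0.93)² = 88.3928.
Posterior: Inv-Gamma(3.52 + 12/2, 3.86 + 88.3928/2) = Inv-Gamma(9.52, 48.05640).
E[σ²|data] = β/(α−1) = 48.05640/8.52 = 5.6404.

5.6404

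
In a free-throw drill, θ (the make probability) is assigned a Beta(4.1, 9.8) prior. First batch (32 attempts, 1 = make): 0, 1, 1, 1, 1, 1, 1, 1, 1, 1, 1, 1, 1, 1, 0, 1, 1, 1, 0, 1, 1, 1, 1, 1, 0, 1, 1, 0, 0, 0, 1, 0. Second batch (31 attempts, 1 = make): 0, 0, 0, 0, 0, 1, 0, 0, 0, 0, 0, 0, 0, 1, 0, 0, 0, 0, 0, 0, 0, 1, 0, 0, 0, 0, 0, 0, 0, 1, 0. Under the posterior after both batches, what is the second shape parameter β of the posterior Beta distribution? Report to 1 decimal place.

The Beta prior is conjugate to a Binomial/Bernoulli likelihood; the update adds successes to α and failures to β.
After batch 1: Beta(4.1+24, 9.8+8) = Beta(28.1, 17.8).
After batch 2: Beta(28.1+4, 17.8+27) = Beta(32.1, 44.8).
Posterior β = 44.8.

44.8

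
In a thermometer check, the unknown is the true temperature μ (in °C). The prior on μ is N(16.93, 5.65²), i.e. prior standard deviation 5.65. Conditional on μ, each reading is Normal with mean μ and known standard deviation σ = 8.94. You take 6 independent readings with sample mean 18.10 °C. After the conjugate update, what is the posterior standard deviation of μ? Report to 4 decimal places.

For Normal data with known variance σ², a Normal(μ₀, σ₀²) prior on μ is conjugate. Posterior precision = 1/σ₀² + n/σ²; posterior mean is the precision-weighted average of μ₀ and x̄.
σ₀² = 5.65² = 31.9225, σ² = 8.94² = 79.9236; σ² + n·σ₀² = 79.9236 + 6·31.9225 = 271.4586.
Posterior precision = 1/σ₀² + n/σ² = 1/31.9225 + 6/79.9236 = (σ² + n·σ₀²)/(σ₀²σ²) = 271.4586/(31.9225·79.9236); posterior variance σₙ² = σ₀²σ²/(σ² + n·σ₀²) = 31.9225·79.9236/271.4586 = 9.398712.
Posterior SD = √σₙ² = √(31.9225·79.9236/271.4586) = 3.0657.

3.0657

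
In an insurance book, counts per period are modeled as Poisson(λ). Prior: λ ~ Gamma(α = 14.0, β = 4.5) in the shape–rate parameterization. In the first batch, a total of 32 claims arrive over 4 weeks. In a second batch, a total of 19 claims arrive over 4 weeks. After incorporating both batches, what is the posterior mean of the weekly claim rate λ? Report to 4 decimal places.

With a Gamma(shape α, rate β) prior, the Poisson likelihood is conjugate: the posterior is Gamma(α + ΣXᵢ, β + n).
After batch 1: Gamma(α+S, β+n) = Gamma(14.0+32, 4.5+4) = Gamma(46.0, 8.5).
After batch 2: Gamma(α+S, β+n) = Gamma(46.0+19, 8.5+4) = Gamma(65.0, 12.5).
Posterior mean = α/β = 65.0/12.5 = 5.2000.

5.2000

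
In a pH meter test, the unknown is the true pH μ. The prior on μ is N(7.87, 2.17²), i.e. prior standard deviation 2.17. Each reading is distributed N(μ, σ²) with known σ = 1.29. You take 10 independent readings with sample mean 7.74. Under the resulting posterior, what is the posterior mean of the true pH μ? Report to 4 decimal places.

For Normal data with known variance σ², a Normal(μ₀, σ₀²) prior on μ is conjugate. Posterior precision = 1/σ₀² + n/σ²; posterior mean is the precision-weighted average of μ₀ and x̄.
n·x̄ = 10·7.74 = 77.4.
σ₀² = 2.17² = 4.7089, σ² = 1.29² = 1.6641; σ² + n·σ₀² = 1.6641 + 10·4.7089 = 48.7531.
Posterior mean = (μ₀/σ₀² + n·x̄/σ²)/(1/σ₀² + n/σ²) = (σ²·μ₀ + σ₀²·n·x̄)/(σ² + n·σ₀²) = (1.6641·7.87 + 4.7089·77.4)/48.7531 = 377.565327/48.7531 = 7.7444.

7.7444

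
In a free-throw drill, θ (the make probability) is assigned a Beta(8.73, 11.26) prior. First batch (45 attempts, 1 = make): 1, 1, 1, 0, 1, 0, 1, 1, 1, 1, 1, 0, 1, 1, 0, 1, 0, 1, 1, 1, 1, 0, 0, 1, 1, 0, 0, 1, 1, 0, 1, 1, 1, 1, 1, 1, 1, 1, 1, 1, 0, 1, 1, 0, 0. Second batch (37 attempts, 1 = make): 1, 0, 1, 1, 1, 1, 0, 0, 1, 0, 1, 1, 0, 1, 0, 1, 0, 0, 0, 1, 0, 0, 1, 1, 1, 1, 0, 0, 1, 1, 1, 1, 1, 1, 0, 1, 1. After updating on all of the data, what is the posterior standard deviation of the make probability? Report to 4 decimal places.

0.0477

The Beta prior is conjugate to a Binomial/Bernoulli likelihood; the update adds successes to α and failures to β.
After batch 1: Beta(8.73+32, 11.26+13) = Beta(40.73, 24.26).
After batch 2: Beta(40.73+23, 24.26+14) = Beta(63.73, 38.26).
Var = αβ/((α+β)²(α+β+1)) = 63.73·38.26/(101.99²·102.99) = 0.00227603; SD = √0.00227603 = 0.0477.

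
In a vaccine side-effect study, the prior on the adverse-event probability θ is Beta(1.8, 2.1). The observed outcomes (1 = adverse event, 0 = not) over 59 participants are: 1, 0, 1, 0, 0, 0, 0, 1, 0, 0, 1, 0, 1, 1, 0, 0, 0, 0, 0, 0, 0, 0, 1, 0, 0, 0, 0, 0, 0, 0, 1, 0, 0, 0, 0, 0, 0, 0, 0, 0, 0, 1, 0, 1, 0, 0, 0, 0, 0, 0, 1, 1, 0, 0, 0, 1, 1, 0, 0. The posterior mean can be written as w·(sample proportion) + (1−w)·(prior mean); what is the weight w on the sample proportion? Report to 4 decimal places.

The Beta prior is conjugate to a Binomial/Bernoulli likelihood; the update adds successes to α and failures to β.
Posterior mean = (α₀+k)/(α₀+β₀+n) = [n/(α₀+β₀+n)]·(k/n) + [(α₀+β₀)/(α₀+β₀+n)]·α₀/(α₀+β₀), so only n and the prior enter the weight.
The weight on the data is w = n/(α₀+β₀+n) = 59/(1.8+2.1+59) = 59/62.9 = 0.9380.

0.9380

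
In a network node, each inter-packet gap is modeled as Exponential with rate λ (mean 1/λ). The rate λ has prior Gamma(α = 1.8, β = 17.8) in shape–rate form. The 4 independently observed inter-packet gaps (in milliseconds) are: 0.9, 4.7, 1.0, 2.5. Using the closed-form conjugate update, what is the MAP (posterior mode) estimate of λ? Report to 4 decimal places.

0.1784

With a Gamma(shape α, rate β) prior on the exponential rate λ, the posterior after n observations with total T = Σxᵢ is Gamma(α+n, β+T).
Sum of observations T = 9.1 milliseconds; n = 4.
Posterior: Gamma(1.8+4, 17.8+9.1) = Gamma(5.8, 26.9).
Mode = (α−1)/β = 0.1784.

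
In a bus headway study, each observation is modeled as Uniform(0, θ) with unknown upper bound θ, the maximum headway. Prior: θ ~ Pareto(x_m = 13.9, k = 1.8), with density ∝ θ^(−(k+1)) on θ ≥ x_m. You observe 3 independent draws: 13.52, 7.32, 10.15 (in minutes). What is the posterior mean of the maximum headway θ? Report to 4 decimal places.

A Pareto(scale x_m, shape k) prior on the upper bound θ of Uniform(0, θ) is conjugate: posterior is Pareto(max(x_m, max xᵢ), k + n).
Sample maximum = 13.52; prior scale x_m = 13.9 → posterior scale = max = 13.90.
Posterior shape = 1.8 + 3 = 4.8.
E[θ|data] = k·x_m/(k−1) = 4.8·13.90/3.8 = 17.5579.

17.5579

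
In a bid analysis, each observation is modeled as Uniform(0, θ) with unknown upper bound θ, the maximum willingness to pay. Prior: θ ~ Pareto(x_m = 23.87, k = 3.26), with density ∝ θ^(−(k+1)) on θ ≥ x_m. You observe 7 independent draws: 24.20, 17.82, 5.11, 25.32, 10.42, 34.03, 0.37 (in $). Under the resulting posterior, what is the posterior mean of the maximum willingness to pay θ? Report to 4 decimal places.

A Pareto(scale x_m, shape k) prior on the upper bound θ of Uniform(0, θ) is conjugate: posterior is Pareto(max(x_m, max xᵢ), k + n).
Sample maximum = 34.03; prior scale x_m = 23.87 → posterior scale = max = 34.03.
Posterior shape = 3.26 + 7 = 10.26.
E[θ|data] = k·x_m/(k−1) = 10.26·34.03/9.26 = 37.7049.

37.7049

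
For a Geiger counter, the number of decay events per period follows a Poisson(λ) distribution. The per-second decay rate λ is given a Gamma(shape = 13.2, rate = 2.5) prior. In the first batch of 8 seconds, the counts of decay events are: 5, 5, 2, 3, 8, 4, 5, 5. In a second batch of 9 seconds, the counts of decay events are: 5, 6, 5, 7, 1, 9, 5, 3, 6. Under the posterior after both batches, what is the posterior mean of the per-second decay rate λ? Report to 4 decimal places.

4.9846

With a Gamma(shape α, rate β) prior, the Poisson likelihood is conjugate: the posterior is Gamma(α + ΣXᵢ, β + n).
Batch 1: sum of counts S = 37 over n = 8 seconds.
After batch 1: Gamma(α+S, β+n) = Gamma(13.2+37, 2.5+8) = Gamma(50.2, 10.5).
Batch 2: sum of counts S = 47 over n = 9 seconds.
After batch 2: Gamma(α+S, β+n) = Gamma(50.2+47, 10.5+9) = Gamma(97.2, 19.5).
Posterior mean = α/β = 97.2/19.5 = 4.9846.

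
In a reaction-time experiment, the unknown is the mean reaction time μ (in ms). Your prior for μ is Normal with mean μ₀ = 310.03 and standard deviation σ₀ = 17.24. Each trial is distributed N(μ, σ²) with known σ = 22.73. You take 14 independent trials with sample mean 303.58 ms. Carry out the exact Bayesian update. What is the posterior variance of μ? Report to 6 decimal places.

32.827748

For Normal data with known variance σ², a Normal(μ₀, σ₀²) prior on μ is conjugate. Posterior precision = 1/σ₀² + n/σ²; posterior mean is the precision-weighted average of μ₀ and x̄.
σ₀² = 17.24² = 297.2176, σ² = 22.73² = 516.6529; σ² + n·σ₀² = 516.6529 + 14·297.2176 = 4677.6993.
Posterior precision = 1/σ₀² + n/σ² = 1/297.2176 + 14/516.6529 = (σ² + n·σ₀²)/(σ₀²σ²) = 4677.6993/(297.2176·516.6529); posterior variance σₙ² = σ₀²σ²/(σ² + n·σ₀²) = 297.2176·516.6529/4677.6993 = 32.827748.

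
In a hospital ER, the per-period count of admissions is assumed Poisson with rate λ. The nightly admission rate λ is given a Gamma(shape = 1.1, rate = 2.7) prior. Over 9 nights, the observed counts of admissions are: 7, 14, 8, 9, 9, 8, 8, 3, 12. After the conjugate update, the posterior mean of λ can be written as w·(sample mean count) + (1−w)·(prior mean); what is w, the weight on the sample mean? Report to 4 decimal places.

With a Gamma(shape α, rate β) prior, the Poisson likelihood is conjugate: the posterior is Gamma(α + ΣXᵢ, β + n).
Posterior mean = (α₀+S)/(β₀+n) = [n/(β₀+n)]·(S/n) + [β₀/(β₀+n)]·(α₀/β₀), so only n and β₀ enter the weight.
Weight on data w = n/(β₀+n) = 9/(2.7+9) = 9/11.7 = 0.7692.

0.7692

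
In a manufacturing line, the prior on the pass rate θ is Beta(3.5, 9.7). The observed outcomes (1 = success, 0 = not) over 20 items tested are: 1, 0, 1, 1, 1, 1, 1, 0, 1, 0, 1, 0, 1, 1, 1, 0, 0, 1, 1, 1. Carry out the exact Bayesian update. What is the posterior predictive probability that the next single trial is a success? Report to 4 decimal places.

The Beta prior is conjugate to a Binomial/Bernoulli likelihood; the update adds successes to α and failures to β.
Posterior: Beta(α+k, β+n−k) = Beta(3.5+14, 9.7+6) = Beta(17.5, 15.7).
For a single future Bernoulli trial, P(success | data) = α/(α+β) = 0.5271.

0.5271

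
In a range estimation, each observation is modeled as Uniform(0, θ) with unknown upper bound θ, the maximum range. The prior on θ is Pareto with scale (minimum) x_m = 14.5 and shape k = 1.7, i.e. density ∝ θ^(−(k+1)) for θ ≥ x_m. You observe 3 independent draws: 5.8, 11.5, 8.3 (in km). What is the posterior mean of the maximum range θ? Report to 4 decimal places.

18.4189

A Pareto(scale x_m, shape k) prior on the upper bound θ of Uniform(0, θ) is conjugate: posterior is Pareto(max(x_m, max xᵢ), k + n).
Sample maximum = 11.5; prior scale x_m = 14.5 → posterior scale = max = 14.5.
Posterior shape = 1.7 + 3 = 4.7.
E[θ|data] = k·x_m/(k−1) = 4.7·14.5/3.7 = 18.4189.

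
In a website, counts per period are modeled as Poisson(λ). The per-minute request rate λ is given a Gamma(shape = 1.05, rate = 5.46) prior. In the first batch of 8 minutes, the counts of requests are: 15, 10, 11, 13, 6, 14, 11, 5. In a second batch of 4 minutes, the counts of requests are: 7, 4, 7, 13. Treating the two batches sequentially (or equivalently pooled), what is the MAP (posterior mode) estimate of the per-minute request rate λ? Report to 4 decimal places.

With a Gamma(shape α, rate β) prior, the Poisson likelihood is conjugate: the posterior is Gamma(α + ΣXᵢ, β + n).
Batch 1: sum of counts S = 85 over n = 8 minutes.
After batch 1: Gamma(α+S, β+n) = Gamma(1.05+85, 5.46+8) = Gamma(86.05, 13.46).
Batch 2: sum of counts S = 31 over n = 4 minutes.
After batch 2: Gamma(α+S, β+n) = Gamma(86.05+31, 13.46+4) = Gamma(117.05, 17.46).
Mode of Gamma(α,β) for α≥1 is (α−1)/β = 116.05/17.46 = 6.6466.

6.6466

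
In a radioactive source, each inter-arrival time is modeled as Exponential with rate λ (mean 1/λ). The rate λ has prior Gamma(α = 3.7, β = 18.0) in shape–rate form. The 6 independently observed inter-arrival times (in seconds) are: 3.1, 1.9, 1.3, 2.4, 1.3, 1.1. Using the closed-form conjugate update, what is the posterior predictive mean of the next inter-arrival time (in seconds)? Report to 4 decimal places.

With a Gamma(shape α, rate β) prior on the exponential rate λ, the posterior after n observations with total T = Σxᵢ is Gamma(α+n, β+T).
Sum of observations T = 11.1 seconds; n = 6.
Posterior: Gamma(3.7+6, 18.0+11.1) = Gamma(9.7, 29.1).
The predictive distribution for the next observation is Lomax; its mean is β/(α−1) = 29.1/8.7 = 3.3448.

3.3448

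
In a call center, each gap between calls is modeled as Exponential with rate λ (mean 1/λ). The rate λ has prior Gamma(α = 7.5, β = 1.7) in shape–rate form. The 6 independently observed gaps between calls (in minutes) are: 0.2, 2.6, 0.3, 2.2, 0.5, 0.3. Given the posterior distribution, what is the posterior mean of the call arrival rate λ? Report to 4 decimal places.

1.7308

With a Gamma(shape α, rate β) prior on the exponential rate λ, the posterior after n observations with total T = Σxᵢ is Gamma(α+n, β+T).
Sum of observations T = 6.1 minutes; n = 6.
Posterior: Gamma(7.5+6, 1.7+6.1) = Gamma(13.5, 7.8).
Posterior mean of λ = α/β = 13.5/7.8 = 1.7308.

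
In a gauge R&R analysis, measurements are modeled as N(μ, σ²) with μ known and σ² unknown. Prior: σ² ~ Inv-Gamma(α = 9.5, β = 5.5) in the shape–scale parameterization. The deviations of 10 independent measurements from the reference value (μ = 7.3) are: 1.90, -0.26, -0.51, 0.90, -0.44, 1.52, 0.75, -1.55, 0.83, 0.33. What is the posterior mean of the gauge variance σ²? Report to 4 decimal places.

With known mean μ and an Inverse-Gamma(α, β) prior on σ², the Normal likelihood is conjugate: posterior is Inv-Gamma(α + n/2, β + Σ(xᵢ−μ)²/2).
Σ(xᵢ−μ)² = (1.90)² + (-0.26)² + (-0.51)² + (0.90)² + (-0.44)² + (1.52)² + (0.75)² + (-1.55)² + (0.83)² + (0.33)² = 11.0145.
Posterior: Inv-Gamma(9.5 + 10/2, 5.5 + 11.0145/2) = Inv-Gamma(14.50, 11.00725).
E[σ²|data] = β/(α−1) = 11.00725/13.50 = 0.8154.

0.8154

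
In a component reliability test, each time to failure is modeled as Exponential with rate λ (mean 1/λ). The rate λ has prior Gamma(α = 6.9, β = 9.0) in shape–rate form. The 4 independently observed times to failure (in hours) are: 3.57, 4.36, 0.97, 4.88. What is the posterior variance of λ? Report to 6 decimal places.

With a Gamma(shape α, rate β) prior on the exponential rate λ, the posterior after n observations with total T = Σxᵢ is Gamma(α+n, β+T).
Sum of observations T = 13.78 hours; n = 4.
Posterior: Gamma(6.9+4, 9.0+13.78) = Gamma(10.9, 22.78).
Var = α/β² = 0.021005.

0.021005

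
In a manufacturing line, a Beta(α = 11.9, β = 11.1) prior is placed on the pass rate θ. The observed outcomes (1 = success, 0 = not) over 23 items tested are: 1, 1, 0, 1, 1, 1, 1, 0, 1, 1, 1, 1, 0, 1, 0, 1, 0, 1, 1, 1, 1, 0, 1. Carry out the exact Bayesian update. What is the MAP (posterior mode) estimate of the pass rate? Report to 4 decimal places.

The Beta prior is conjugate to a Binomial/Bernoulli likelihood; the update adds successes to α and failures to β.
Posterior: Beta(α+k, β+n−k) = Beta(11.9+17, 11.1+6) = Beta(28.9, 17.1).
Mode of Beta(a,b) for a,b>1 is (a−1)/(a+b−2) = 27.9/44.0 = 0.6341.

0.6341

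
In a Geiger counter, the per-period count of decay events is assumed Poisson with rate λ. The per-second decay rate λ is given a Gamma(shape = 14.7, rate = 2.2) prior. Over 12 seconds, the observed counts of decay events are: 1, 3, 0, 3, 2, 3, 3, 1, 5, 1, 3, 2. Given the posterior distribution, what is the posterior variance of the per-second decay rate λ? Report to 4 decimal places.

0.2068

With a Gamma(shape α, rate β) prior, the Poisson likelihood is conjugate: the posterior is Gamma(α + ΣXᵢ, β + n).
Sum of counts S = 27 over n = 12 seconds.
Posterior: Gamma(α+S, β+n) = Gamma(14.7+27, 2.2+12) = Gamma(41.7, 14.2).
Var = α/β² = 41.7/14.2² = 0.2068.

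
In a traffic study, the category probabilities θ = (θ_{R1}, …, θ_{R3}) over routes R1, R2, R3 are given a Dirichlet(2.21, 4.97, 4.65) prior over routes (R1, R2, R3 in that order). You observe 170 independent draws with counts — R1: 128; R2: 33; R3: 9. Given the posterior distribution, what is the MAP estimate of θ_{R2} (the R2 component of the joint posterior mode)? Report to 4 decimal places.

The Dirichlet prior is conjugate to the Multinomial likelihood: each posterior αⱼ = prior αⱼ + observed count nⱼ.
Posterior concentration: (130.21, 37.97, 13.65), total = 181.83.
Joint mode component: (α_{R2}−1)/(Σα−K) = 36.97/178.83 = 0.2067.

0.2067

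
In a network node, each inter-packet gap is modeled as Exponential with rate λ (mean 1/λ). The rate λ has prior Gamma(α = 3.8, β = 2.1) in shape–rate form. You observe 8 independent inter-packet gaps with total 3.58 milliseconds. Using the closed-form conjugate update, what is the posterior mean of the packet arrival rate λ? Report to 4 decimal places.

2.0775

With a Gamma(shape α, rate β) prior on the exponential rate λ, the posterior after n observations with total T = Σxᵢ is Gamma(α+n, β+T).
Posterior: Gamma(3.8+8, 2.1+3.58) = Gamma(11.8, 5.68).
Posterior mean of λ = α/β = 11.8/5.68 = 2.0775.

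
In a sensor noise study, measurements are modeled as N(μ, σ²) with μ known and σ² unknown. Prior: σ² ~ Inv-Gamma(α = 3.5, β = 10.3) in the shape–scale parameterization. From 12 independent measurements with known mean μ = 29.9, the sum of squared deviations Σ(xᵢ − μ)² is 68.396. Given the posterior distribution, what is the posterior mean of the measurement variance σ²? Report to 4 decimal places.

With known mean μ and an Inverse-Gamma(α, β) prior on σ², the Normal likelihood is conjugate: posterior is Inv-Gamma(α + n/2, β + Σ(xᵢ−μ)²/2).
Posterior: Inv-Gamma(3.5 + 12/2, 10.3 + 68.396/2) = Inv-Gamma(9.50, 44.4980).
E[σ²|data] = β/(α−1) = 44.4980/8.50 = 5.2351.

5.2351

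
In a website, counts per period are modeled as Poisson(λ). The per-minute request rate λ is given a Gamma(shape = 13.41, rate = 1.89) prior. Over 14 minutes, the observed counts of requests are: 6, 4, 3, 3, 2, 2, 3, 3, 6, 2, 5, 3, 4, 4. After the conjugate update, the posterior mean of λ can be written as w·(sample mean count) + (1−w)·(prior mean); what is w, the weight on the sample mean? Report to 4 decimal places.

With a Gamma(shape α, rate β) prior, the Poisson likelihood is conjugate: the posterior is Gamma(α + ΣXᵢ, β + n).
Posterior mean = (α₀+S)/(β₀+n) = [n/(β₀+n)]·(S/n) + [β₀/(β₀+n)]·(α₀/β₀), so only n and β₀ enter the weight.
Weight on data w = n/(β₀+n) = 14/(1.89+14) = 14/15.89 = 0.8811.

0.8811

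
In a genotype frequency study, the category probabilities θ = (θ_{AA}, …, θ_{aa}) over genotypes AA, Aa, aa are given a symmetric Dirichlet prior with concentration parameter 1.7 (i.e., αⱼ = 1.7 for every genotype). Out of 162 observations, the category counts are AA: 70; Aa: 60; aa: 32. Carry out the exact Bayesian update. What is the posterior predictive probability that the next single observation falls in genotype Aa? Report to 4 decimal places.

0.3692

The Dirichlet prior is conjugate to the Multinomial likelihood: each posterior αⱼ = prior αⱼ + observed count nⱼ.
Posterior concentration: (71.7, 61.7, 33.7), total = 167.1.
P(next = Aa | data) = α_{Aa}/Σα = 0.3692.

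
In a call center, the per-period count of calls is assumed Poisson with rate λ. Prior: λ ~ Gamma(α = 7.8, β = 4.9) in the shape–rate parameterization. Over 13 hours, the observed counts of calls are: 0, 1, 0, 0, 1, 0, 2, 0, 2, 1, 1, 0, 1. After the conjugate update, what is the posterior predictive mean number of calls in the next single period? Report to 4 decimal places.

With a Gamma(shape α, rate β) prior, the Poisson likelihood is conjugate: the posterior is Gamma(α + ΣXᵢ, β + n).
Sum of counts S = 9 over n = 13 hours.
Posterior: Gamma(α+S, β+n) = Gamma(7.8+9, 4.9+13) = Gamma(16.8, 17.9).
The predictive distribution for one future period is NegBinom with mean α/β = 0.9385.

0.9385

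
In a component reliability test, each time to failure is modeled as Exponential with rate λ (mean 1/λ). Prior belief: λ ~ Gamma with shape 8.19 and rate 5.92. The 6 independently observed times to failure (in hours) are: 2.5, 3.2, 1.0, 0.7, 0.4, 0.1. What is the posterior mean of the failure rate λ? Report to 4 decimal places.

With a Gamma(shape α, rate β) prior on the exponential rate λ, the posterior after n observations with total T = Σxᵢ is Gamma(α+n, β+T).
Sum of observations T = 7.9 hours; n = 6.
Posterior: Gamma(8.19+6, 5.92+7.9) = Gamma(14.19, 13.82).
Posterior mean of λ = α/β = 14.19/13.82 = 1.0268.

1.0268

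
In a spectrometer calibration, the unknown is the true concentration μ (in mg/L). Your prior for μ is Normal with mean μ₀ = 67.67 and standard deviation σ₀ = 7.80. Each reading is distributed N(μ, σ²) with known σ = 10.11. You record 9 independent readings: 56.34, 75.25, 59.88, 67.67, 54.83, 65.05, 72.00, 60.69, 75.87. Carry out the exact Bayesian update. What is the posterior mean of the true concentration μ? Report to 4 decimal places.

65.6616

For Normal data with known variance σ², a Normal(μ₀, σ₀²) prior on μ is conjugate. Posterior precision = 1/σ₀² + n/σ²; posterior mean is the precision-weighted average of μ₀ and x̄.
Σxᵢ = 56.34 + 75.25 + 59.88 + 67.67 + 54.83 + 65.05 + 72.00 + 60.69 + 75.87 = 587.58, so n·x̄ = 587.58.
σ₀² = 7.80² = 60.84, σ² = 10.11² = 102.2121; σ² + n·σ₀² = 102.2121 + 9·60.84 = 649.7721.
Posterior mean = (μ₀/σ₀² + n·x̄/σ²)/(1/σ₀² + n/σ²) = (σ²·μ₀ + σ₀²·n·x̄)/(σ² + n·σ₀²) = (102.2121·67.67 + 60.84·587.58)/649.7721 = 42665.060007/649.7721 = 65.6616.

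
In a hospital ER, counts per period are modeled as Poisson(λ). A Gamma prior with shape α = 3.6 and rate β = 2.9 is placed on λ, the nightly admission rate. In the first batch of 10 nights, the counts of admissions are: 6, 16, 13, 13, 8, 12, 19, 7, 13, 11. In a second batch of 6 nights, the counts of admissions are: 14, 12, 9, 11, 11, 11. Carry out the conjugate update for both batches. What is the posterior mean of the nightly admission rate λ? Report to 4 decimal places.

10.0317

With a Gamma(shape α, rate β) prior, the Poisson likelihood is conjugate: the posterior is Gamma(α + ΣXᵢ, β + n).
Batch 1: sum of counts S = 118 over n = 10 nights.
After batch 1: Gamma(α+S, β+n) = Gamma(3.6+118, 2.9+10) = Gamma(121.6, 12.9).
Batch 2: sum of counts S = 68 over n = 6 nights.
After batch 2: Gamma(α+S, β+n) = Gamma(121.6+68, 12.9+6) = Gamma(189.6, 18.9).
Posterior mean = α/β = 189.6/18.9 = 10.0317.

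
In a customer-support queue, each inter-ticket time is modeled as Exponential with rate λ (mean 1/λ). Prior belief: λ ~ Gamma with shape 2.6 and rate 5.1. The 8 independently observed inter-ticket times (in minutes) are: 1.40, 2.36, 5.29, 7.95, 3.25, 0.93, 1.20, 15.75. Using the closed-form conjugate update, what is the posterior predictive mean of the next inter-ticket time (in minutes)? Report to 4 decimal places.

4.5031

With a Gamma(shape α, rate β) prior on the exponential rate λ, the posterior after n observations with total T = Σxᵢ is Gamma(α+n, β+T).
Sum of observations T = 38.13 minutes; n = 8.
Posterior: Gamma(2.6+8, 5.1+38.13) = Gamma(10.6, 43.23).
The predictive distribution for the next observation is Lomax; its mean is β/(α−1) = 43.23/9.6 = 4.5031.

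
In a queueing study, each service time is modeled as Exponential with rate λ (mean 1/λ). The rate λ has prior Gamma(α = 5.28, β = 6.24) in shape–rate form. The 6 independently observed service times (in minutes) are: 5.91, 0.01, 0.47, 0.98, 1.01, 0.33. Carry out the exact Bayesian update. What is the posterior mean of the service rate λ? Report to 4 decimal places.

With a Gamma(shape α, rate β) prior on the exponential rate λ, the posterior after n observations with total T = Σxᵢ is Gamma(α+n, β+T).
Sum of observations T = 8.71 minutes; n = 6.
Posterior: Gamma(5.28+6, 6.24+8.71) = Gamma(11.28, 14.95).
Posterior mean of λ = α/β = 11.28/14.95 = 0.7545.

0.7545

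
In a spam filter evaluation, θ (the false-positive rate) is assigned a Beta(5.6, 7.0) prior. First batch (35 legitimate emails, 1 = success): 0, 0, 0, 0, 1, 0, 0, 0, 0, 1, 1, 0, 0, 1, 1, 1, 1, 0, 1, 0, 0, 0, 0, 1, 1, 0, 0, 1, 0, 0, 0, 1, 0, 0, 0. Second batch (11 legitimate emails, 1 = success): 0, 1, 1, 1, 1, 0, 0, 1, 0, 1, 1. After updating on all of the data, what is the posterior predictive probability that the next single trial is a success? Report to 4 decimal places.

The Beta prior is conjugate to a Binomial/Bernoulli likelihood; the update adds successes to α and failures to β.
After batch 1: Beta(5.6+12, 7.0+23) = Beta(17.6, 30.0).
After batch 2: Beta(17.6+7, 30.0+4) = Beta(24.6, 34.0).
For a single future Bernoulli trial, P(success | data) = α/(α+β) = 0.4198.

0.4198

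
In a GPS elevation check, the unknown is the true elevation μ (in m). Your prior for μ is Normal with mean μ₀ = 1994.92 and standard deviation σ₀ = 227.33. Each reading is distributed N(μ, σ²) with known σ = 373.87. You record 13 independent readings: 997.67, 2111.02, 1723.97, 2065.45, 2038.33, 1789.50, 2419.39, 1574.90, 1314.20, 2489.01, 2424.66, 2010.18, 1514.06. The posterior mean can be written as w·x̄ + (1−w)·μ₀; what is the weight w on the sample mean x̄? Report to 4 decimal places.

0.8278

For Normal data with known variance σ², a Normal(μ₀, σ₀²) prior on μ is conjugate. Posterior precision = 1/σ₀² + n/σ²; posterior mean is the precision-weighted average of μ₀ and x̄.
σ₀² = 227.33² = 51678.9289, σ² = 373.87² = 139778.7769. Prior precision 1/σ₀² = 1/51678.9289; data precision n/σ² = 13/139778.7769.
w = (n/σ²)/(1/σ₀² + n/σ²) = n·σ₀²/(σ² + n·σ₀²) = 13·51678.9289/(139778.7769 + 13·51678.9289) = 671826.0757/811604.8526 = 0.8278.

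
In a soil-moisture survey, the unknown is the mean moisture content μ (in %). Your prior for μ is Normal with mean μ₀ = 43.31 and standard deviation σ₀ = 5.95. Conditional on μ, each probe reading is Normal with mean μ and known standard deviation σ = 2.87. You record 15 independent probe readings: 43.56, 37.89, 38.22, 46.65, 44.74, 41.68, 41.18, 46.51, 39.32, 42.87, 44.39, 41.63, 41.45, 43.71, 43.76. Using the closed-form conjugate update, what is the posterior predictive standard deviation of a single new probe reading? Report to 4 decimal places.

2.9627

For Normal data with known variance σ², a Normal(μ₀, σ₀²) prior on μ is conjugate. Posterior precision = 1/σ₀² + n/σ²; posterior mean is the precision-weighted average of μ₀ and x̄.
σ₀² = 5.95² = 35.4025, σ² = 2.87² = 8.2369; σ² + n·σ₀² = 8.2369 + 15·35.4025 = 539.2744.
Posterior precision = 1/σ₀² + n/σ² = 1/35.4025 + 15/8.2369 = (σ² + n·σ₀²)/(σ₀²σ²) = 539.2744/(35.4025·8.2369); posterior variance σₙ² = σ₀²σ²/(σ² + n·σ₀²) = 35.4025·8.2369/539.2744 = 0.540739.
Predictive variance for one new observation = σₙ² + σ² = 35.4025·8.2369/539.2744 + 8.2369 = σ²·(σ₀² + 539.2744)/539.2744 = 8.2369·574.6769/539.2744 = 8.777639; SD = √(8.2369·574.6769/539.2744) = 2.9627.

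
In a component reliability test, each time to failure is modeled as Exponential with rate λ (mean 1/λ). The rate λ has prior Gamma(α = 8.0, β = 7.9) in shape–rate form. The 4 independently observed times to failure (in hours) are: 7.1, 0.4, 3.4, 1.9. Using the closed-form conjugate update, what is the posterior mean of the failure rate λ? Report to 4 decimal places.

0.5797

With a Gamma(shape α, rate β) prior on the exponential rate λ, the posterior after n observations with total T = Σxᵢ is Gamma(α+n, β+T).
Sum of observations T = 12.8 hours; n = 4.
Posterior: Gamma(8.0+4, 7.9+12.8) = Gamma(12.0, 20.7).
Posterior mean of λ = α/β = 12.0/20.7 = 0.5797.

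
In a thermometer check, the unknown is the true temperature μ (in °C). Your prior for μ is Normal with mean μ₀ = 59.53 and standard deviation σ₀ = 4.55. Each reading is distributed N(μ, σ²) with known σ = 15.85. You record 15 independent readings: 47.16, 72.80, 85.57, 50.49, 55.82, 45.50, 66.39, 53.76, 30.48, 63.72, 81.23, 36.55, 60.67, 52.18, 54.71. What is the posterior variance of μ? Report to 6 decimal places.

For Normal data with known variance σ², a Normal(μ₀, σ₀²) prior on μ is conjugate. Posterior precision = 1/σ₀² + n/σ²; posterior mean is the precision-weighted average of μ₀ and x̄.
σ₀² = 4.55² = 20.7025, σ² = 15.85² = 251.2225; σ² + n·σ₀² = 251.2225 + 15·20.7025 = 561.76.
Posterior precision = 1/σ₀² + n/σ² = 1/20.7025 + 15/251.2225 = (σ² + n·σ₀²)/(σ₀²σ²) = 561.76/(20.7025·251.2225); posterior variance σₙ² = σ₀²σ²/(σ² + n·σ₀²) = 20.7025·251.2225/561.76 = 9.258284.

9.258284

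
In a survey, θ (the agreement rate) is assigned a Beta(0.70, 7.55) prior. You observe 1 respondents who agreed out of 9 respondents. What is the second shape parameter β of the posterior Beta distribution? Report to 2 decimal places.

15.55

The Beta prior is conjugate to a Binomial/Bernoulli likelihood; the update adds successes to α and failures to β.
Posterior: Beta(α+k, β+n−k) = Beta(0.70+1, 7.55+8) = Beta(1.70, 15.55).
Posterior β = 15.55.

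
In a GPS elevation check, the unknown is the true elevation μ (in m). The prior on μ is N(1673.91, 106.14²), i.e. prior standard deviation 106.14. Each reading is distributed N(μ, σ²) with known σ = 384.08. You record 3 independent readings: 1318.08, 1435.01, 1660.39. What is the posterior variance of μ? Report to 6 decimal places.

9165.768996

For Normal data with known variance σ², a Normal(μ₀, σ₀²) prior on μ is conjugate. Posterior precision = 1/σ₀² + n/σ²; posterior mean is the precision-weighted average of μ₀ and x̄.
σ₀² = 106.14² = 11265.6996, σ² = 384.08² = 147517.4464; σ² + n·σ₀² = 147517.4464 + 3·11265.6996 = 181314.5452.
Posterior precision = 1/σ₀² + n/σ² = 1/11265.6996 + 3/147517.4464 = (σ² + n·σ₀²)/(σ₀²σ²) = 181314.5452/(11265.6996·147517.4464); posterior variance σₙ² = σ₀²σ²/(σ² + n·σ₀²) = 11265.6996·147517.4464/181314.5452 = 9165.768996.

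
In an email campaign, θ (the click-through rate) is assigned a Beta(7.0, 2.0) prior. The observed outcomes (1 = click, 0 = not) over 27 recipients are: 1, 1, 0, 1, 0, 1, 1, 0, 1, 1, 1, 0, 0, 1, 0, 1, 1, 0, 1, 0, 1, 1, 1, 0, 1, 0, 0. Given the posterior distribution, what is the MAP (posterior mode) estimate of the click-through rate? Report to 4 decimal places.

The Beta prior is conjugate to a Binomial/Bernoulli likelihood; the update adds successes to α and failures to β.
Posterior: Beta(α+k, β+n−k) = Beta(7.0+16, 2.0+11) = Beta(23.0, 13.0).
Mode of Beta(a,b) for a,b>1 is (a−1)/(a+b−2) = 22.0/34.0 = 0.6471.

0.6471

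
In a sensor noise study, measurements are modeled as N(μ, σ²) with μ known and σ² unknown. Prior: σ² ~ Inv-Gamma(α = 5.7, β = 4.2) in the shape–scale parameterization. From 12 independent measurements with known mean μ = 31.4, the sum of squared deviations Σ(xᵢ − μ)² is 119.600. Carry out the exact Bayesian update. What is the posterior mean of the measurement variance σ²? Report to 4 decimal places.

5.9813

With known mean μ and an Inverse-Gamma(α, β) prior on σ², the Normal likelihood is conjugate: posterior is Inv-Gamma(α + n/2, β + Σ(xᵢ−μ)²/2).
Posterior: Inv-Gamma(5.7 + 12/2, 4.2 + 119.600/2) = Inv-Gamma(11.70, 64.0000).
E[σ²|data] = β/(α−1) = 64.0000/10.70 = 5.9813.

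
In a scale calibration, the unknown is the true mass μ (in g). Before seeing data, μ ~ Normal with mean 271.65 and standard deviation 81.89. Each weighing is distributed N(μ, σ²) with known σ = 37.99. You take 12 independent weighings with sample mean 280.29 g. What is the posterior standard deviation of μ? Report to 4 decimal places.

For Normal data with known variance σ², a Normal(μ₀, σ₀²) prior on μ is conjugate. Posterior precision = 1/σ₀² + n/σ²; posterior mean is the precision-weighted average of μ₀ and x̄.
σ₀² = 81.89² = 6705.9721, σ² = 37.99² = 1443.2401; σ² + n·σ₀² = 1443.2401 + 12·6705.9721 = 81914.9053.
Posterior precision = 1/σ₀² + n/σ² = 1/6705.9721 + 12/1443.2401 = (σ² + n·σ₀²)/(σ₀²σ²) = 81914.9053/(6705.9721·1443.2401); posterior variance σₙ² = σ₀²σ²/(σ² + n·σ₀²) = 6705.9721·1443.2401/81914.9053 = 118.150998.
Posterior SD = √σₙ² = √(6705.9721·1443.2401/81914.9053) = 10.8697.

10.8697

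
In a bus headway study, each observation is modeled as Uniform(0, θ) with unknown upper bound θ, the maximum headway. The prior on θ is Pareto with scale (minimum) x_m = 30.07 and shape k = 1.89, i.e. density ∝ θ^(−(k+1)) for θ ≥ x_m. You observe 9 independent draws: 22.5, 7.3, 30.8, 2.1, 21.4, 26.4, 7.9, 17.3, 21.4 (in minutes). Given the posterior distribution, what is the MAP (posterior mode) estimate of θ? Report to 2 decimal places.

30.80

A Pareto(scale x_m, shape k) prior on the upper bound θ of Uniform(0, θ) is conjugate: posterior is Pareto(max(x_m, max xᵢ), k + n).
Sample maximum = 30.8; prior scale x_m = 30.07 → posterior scale = max = 30.80.
Posterior shape = 1.89 + 9 = 10.89.
The Pareto density is decreasing on [x_m, ∞), so the mode is x_m = 30.80.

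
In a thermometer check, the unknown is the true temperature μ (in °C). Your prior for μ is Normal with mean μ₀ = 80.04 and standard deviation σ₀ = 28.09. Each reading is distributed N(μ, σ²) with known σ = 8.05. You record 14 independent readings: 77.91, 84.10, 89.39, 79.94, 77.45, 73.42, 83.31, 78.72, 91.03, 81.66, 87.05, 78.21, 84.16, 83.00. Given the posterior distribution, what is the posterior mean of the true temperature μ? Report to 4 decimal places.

82.0844

For Normal data with known variance σ², a Normal(μ₀, σ₀²) prior on μ is conjugate. Posterior precision = 1/σ₀² + n/σ²; posterior mean is the precision-weighted average of μ₀ and x̄.
Σxᵢ = 77.91 + 84.10 + 89.39 + 79.94 + 77.45 + 73.42 + 83.31 + 78.72 + 91.03 + 81.66 + 87.05 + 78.21 + 84.16 + 83.00 = 1149.35, so n·x̄ = 1149.35.
σ₀² = 28.09² = 789.0481, σ² = 8.05² = 64.8025; σ² + n·σ₀² = 64.8025 + 14·789.0481 = 11111.4759.
Posterior mean = (μ₀/σ₀² + n·x̄/σ²)/(1/σ₀² + n/σ²) = (σ²·μ₀ + σ₀²·n·x̄)/(σ² + n·σ₀²) = (64.8025·80.04 + 789.0481·1149.35)/11111.4759 = 912079.225835/11111.4759 = 82.0844.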